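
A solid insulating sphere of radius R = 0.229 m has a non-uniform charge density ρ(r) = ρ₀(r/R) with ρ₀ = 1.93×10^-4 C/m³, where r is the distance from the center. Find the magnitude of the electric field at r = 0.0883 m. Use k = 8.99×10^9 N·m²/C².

Use a concentric Gaussian sphere at r = 0.0883 m (r < R).
Integrate the density: Q_enc = 4π ∫₀^r ρ₀(r'/R)^1 r'² dr' = 4πρ₀ r^4/(4·R) = 1.61×10^-7 C.
By Gauss's law, ∮E·dA = E·4πr² = Q_enc/ε₀.
E = k|Q_enc|/r² = (8.99×10^9)(1.61e-7)/(0.0883)² = 1.86×10^5 N/C.

|E| = 1.86e5 N/C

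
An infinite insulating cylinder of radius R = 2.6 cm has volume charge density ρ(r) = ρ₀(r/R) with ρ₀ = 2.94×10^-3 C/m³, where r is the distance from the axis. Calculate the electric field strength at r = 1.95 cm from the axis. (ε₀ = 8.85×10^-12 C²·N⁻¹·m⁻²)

By cylindrical symmetry E is radial; use a coaxial Gaussian cylinder of radius 1.95 cm and length L (r < R).
Integrating ρ over the cross-section to radius r: λ_enc = (2πρ₀/R) ∫₀^r r'^2 dr' = 2πρ₀ r^3/(3·R) = 1.756e-6 C/m.
By Gauss's law (flux through the curved wall only), E·2πrL = λ_enc L/ε₀.
E = |λ_enc|/(2πε₀r) = (1.756e-6)/(2π·8.85×10^-12·0.0195) = 1.62e6 N/C.

E ≈ 1.62e6 N/C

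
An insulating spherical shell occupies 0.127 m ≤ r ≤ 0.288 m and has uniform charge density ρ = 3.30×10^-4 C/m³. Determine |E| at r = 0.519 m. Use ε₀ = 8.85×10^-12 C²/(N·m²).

Symmetry ⇒ E = E(r) r̂. Gaussian sphere of radius r = 0.519 m (r > 0.288 m, enclosing the whole shell).
Q_enc = ρ·(4π/3)(b³ − a³) = (3.30×10^-4)·(4π/3)·((0.288)³ − (0.127)³) = 3.019e-5 C.
Gauss's law: E·4πr² = Q_enc/ε₀.
E = |Q_enc|/(4πε₀r²) = (3.019e-5)/(4π·8.85×10^-12·(0.519)²) = 1.01×10^6 N/C.

|E| ≈ 1.01×10^6 N/C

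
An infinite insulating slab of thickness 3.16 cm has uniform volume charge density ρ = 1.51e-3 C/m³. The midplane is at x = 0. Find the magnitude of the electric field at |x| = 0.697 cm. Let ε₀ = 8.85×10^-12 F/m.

By symmetry E is perpendicular to the slab. A Gaussian pillbox from −0.697 cm to +0.697 cm (face area A) lies entirely within the slab.
Q_enc = ρ·(2x)·A and flux = 2EA, so 2EA = 2ρxA/ε₀ ⇒ E = |ρ|x/ε₀.
E = (1.51e-3)(0.00697)/(8.85×10^-12) = 1.19e6 N/C.

|E| ≈ 1.19×10^6 V/m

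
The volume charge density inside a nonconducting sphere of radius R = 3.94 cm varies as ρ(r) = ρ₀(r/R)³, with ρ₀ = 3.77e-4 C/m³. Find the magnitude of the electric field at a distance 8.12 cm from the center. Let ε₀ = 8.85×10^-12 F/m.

Symmetry ⇒ E = E(r) r̂. Gaussian sphere of radius r = 8.12 cm (r > R, all charge enclosed).
Q_enc = 4π ∫₀^R ρ₀(r'/R)^3 r'² dr' = 4πρ₀R³/6 = 4.829×10^-8 C.
Applying ∮E·dA = Q_enc/ε₀ with Φ = E(4πr²):
E = |Q_enc|/(4πε₀r²) = (4.829×10^-8)/(4π·8.85×10^-12·(0.0812)²) = 6.59e4 N/C.

E ≈ 6.59×10^4 V/m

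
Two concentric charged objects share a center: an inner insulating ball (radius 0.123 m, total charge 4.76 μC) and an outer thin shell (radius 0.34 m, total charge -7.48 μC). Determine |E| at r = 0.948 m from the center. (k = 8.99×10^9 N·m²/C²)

Symmetry ⇒ E = E(r) r̂. Gaussian sphere of radius r = 0.948 m (r > 0.34 m, enclosing both).
Q_enc = (4.76 μC) + (-7.48 μC) = -2.72×10^-6 C.
Applying ∮E·dA = Q_enc/ε₀ with Φ = E(4πr²):
E = k|Q_enc|/r² = (8.99×10^9)(2.72×10^-6)/(0.948)² = 2.72×10^4 N/C.

2.72e4 N/C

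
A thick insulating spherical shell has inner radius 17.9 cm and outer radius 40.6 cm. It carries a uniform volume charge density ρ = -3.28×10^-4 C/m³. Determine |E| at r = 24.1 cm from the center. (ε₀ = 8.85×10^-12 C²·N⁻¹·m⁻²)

Symmetry ⇒ E = E(r) r̂. Gaussian sphere of radius r = 24.1 cm (within the shell material, 17.9 cm < r < 40.6 cm).
Only the shell between 17.9 cm and r is enclosed: Q_enc = ρ·(4π/3)(r³ − a³) = (-3.28×10^-4)·(4π/3)·((0.241)³ − (0.179)³) = -1.135×10^-5 C.
Applying ∮E·dA = Q_enc/ε₀ with Φ = E(4πr²):
E = |Q_enc|/(4πε₀r²) = (1.135×10^-5)/(4π·8.85×10^-12·(0.241)²) = 1.76×10^6 N/C.

1.76e6 N/C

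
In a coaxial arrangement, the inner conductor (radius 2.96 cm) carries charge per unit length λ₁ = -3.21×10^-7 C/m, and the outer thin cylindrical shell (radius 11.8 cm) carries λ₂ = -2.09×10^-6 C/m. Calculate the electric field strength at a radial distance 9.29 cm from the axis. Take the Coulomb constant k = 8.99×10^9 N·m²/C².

E ≈ 6.21×10^4 N/C

Choose a coaxial cylinder of radius r = 9.29 cm (arbitrary length L) as the Gaussian surface (between the conductors, 2.96 cm < r < 11.8 cm).
Only the inner wire is enclosed; the outer shell contributes nothing inside itself. λ_enc = λ₁ = -3.21×10^-7 C/m.
Since E is radial and uniform over the curved surface, Φ = E·2πrL = Q_enc/ε₀ = λ_enc L/ε₀.
E = 2k|λ_enc|/r = 2(8.99×10^9)(3.21×10^-7)/(0.0929) = 6.21×10^4 N/C.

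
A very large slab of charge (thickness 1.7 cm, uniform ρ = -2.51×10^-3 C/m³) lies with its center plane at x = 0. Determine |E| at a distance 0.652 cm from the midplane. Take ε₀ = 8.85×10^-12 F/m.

|E| = 1.85e6 V/m

By symmetry E is perpendicular to the slab. A Gaussian pillbox from −0.652 cm to +0.652 cm (face area A) lies entirely within the slab.
Q_enc = ρ·(2x)·A and flux = 2EA, so 2EA = 2ρxA/ε₀ ⇒ E = |ρ|x/ε₀.
E = (2.51×10^-3)(0.00652)/(8.85×10^-12) = 1.85e6 N/C.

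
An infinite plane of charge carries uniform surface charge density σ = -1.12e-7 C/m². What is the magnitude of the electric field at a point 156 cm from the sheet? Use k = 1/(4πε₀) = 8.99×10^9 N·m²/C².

E ≈ 6.33×10^3 N/C

By planar symmetry E is perpendicular to the sheet and uniform; use a Gaussian pillbox with flat faces of area A on each side of the sheet.
Flux Φ = 2EA and Q_enc = σA, so 2EA = σA/ε₀ ⇒ E = |σ|/(2ε₀), independent of distance.
E = 2πk|σ| = 2π(8.99×10^9)(1.12×10^-7) = 6.33e3 N/C.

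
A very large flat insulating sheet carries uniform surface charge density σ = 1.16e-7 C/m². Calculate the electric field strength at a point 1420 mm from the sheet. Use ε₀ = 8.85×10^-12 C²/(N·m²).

E ≈ 6.55×10^3 N/C

Choose a cylindrical pillbox piercing the sheet, end faces (area A) parallel to it.
Only the two end caps contribute flux: Φ = 2EA. With Q_enc = σA, Gauss's law gives E = |σ|/(2ε₀).
E = |σ|/(2ε₀) = (1.16×10^-7)/(2·8.85×10^-12) = 6.55×10^3 N/C.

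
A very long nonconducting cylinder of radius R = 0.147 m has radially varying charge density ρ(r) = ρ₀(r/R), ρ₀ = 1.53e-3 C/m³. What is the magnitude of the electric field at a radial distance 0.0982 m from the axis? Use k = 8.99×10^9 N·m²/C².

Take a coaxial cylindrical Gaussian surface of radius r = 0.0982 m and length L (r < R).
λ_enc = ∫₀^r ρ(r')·2πr' dr' = (2πρ₀/R)·r^3/3 = 2.064×10^-5 C/m.
Gauss's law: E·2πrL = λ_enc L/ε₀.
E = 2k|λ_enc|/r = 2(8.99×10^9)(2.064×10^-5)/(0.0982) = 3.78×10^6 N/C.

3.78e6 N/C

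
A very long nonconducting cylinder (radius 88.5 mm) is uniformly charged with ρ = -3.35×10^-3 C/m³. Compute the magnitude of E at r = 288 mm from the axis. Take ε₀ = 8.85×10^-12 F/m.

E ≈ 5.15e6 N/C

Take a coaxial cylindrical Gaussian surface of radius r = 288 mm and length L (r > 88.5 mm, full cross-section enclosed).
λ_enc = ρ·πR² = (-3.35e-3)π(0.0885)² = -8.243e-5 C/m.
Applying ∮E·dA = Q_enc/ε₀ with the end caps contributing no flux:
E = |λ_enc|/(2πε₀r) = (8.243×10^-5)/(2π·8.85×10^-12·0.288) = 5.15×10^6 N/C.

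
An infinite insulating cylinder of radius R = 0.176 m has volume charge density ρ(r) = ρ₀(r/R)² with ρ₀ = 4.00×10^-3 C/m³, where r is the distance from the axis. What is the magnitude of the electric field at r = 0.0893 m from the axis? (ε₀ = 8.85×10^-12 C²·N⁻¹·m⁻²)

|E| ≈ 2.60×10^6 N/C

Coaxial Gaussian cylinder, radius r = 0.0893 m, length L (r < R).
λ_enc = ∫₀^r ρ(r')·2πr' dr' = (2πρ₀/R²)·r^4/4 = 1.29×10^-5 C/m.
Since E is radial and uniform over the curved surface, Φ = E·2πrL = Q_enc/ε₀ = λ_enc L/ε₀.
E = |λ_enc|/(2πε₀r) = (1.29×10^-5)/(2π·8.85×10^-12·0.0893) = 2.60×10^6 N/C.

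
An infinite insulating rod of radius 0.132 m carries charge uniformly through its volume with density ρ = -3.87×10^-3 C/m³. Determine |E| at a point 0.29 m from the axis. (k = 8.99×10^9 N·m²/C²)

By cylindrical symmetry E is radial; use a coaxial Gaussian cylinder of radius 0.29 m and length L (r > 0.132 m, full cross-section enclosed).
λ_enc = ρ·πR² = (-3.87×10^-3)π(0.132)² = -2.118e-4 C/m.
By Gauss's law (flux through the curved wall only), E·2πrL = λ_enc L/ε₀.
E = 2k|λ_enc|/r = 2(8.99×10^9)(2.118e-4)/(0.29) = 1.31×10^7 N/C.

E ≈ 1.31×10^7 N/C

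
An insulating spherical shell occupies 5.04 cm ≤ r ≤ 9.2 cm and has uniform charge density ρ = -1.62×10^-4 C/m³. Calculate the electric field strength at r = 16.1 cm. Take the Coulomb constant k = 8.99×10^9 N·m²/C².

|E| = 1.53×10^5 V/m

By spherical symmetry E is radial; choose a Gaussian sphere of radius r = 16.1 cm (r > 9.2 cm, enclosing the whole shell).
Q_enc = ρ·(4π/3)(b³ − a³) = (-1.62×10^-4)·(4π/3)·((0.092)³ − (0.0504)³) = -4.415×10^-7 C.
Gauss's law: E·4πr² = Q_enc/ε₀.
E = k|Q_enc|/r² = (8.99×10^9)(4.415×10^-7)/(0.161)² = 1.53e5 N/C.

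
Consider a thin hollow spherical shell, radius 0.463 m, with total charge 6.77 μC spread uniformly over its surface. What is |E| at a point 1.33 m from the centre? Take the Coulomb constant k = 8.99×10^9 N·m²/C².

E ≈ 3.44e4 N/C

Use a concentric Gaussian sphere at r = 1.33 m (r > 0.463 m).
The entire shell is enclosed: Q_enc = 6.77×10^-6 C.
By Gauss's law, ∮E·dA = E·4πr² = Q_enc/ε₀.
E = k|Q_enc|/r² = (8.99×10^9)(6.77×10^-6)/(1.33)² = 3.44e4 N/C.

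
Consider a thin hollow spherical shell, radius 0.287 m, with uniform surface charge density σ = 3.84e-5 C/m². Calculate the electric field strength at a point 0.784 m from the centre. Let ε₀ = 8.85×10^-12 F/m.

|E| = 5.81e5 N/C

Take a concentric spherical Gaussian surface of radius r = 0.784 m (r > 0.287 m).
The entire shell is enclosed: Q_enc = σ·4πR² = (3.84×10^-5)·4π·(0.287)² = 3.975e-5 C.
Applying ∮E·dA = Q_enc/ε₀ with Φ = E(4πr²):
E = |Q_enc|/(4πε₀r²) = (3.975×10^-5)/(4π·8.85×10^-12·(0.784)²) = 5.81×10^5 N/C.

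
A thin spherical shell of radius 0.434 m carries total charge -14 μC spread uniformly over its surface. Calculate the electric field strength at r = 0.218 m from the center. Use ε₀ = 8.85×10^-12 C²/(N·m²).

Take a concentric spherical Gaussian surface of radius r = 0.218 m (inside the shell, r < 0.434 m).
No charge lies within this surface, so Q_enc = 0 and Gauss's law gives E·4πr² = 0 ⇒ E = 0.

|E| = 0 V/m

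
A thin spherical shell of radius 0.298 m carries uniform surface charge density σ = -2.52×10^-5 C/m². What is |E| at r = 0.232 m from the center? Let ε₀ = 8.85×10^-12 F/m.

Use a concentric Gaussian sphere at r = 0.232 m (inside the shell, r < 0.298 m).
No charge lies within this surface, so Q_enc = 0 and Gauss's law gives E·4πr² = 0 ⇒ E = 0.

E = 0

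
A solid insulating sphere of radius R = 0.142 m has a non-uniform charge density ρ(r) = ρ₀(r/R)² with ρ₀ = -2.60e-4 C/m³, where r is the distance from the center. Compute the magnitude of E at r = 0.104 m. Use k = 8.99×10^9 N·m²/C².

Take a concentric spherical Gaussian surface of radius r = 0.104 m (r < R).
Integrate the density: Q_enc = 4π ∫₀^r ρ₀(r'/R)^2 r'² dr' = 4πρ₀ r^5/(5·R²) = -3.943×10^-7 C.
By Gauss's law, ∮E·dA = E·4πr² = Q_enc/ε₀.
E = k|Q_enc|/r² = (8.99×10^9)(3.943×10^-7)/(0.104)² = 3.28×10^5 N/C.

3.28×10^5 N/C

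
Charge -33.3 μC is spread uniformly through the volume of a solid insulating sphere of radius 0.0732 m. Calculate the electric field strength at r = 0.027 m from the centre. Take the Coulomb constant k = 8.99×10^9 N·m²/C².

By spherical symmetry E is radial; choose a Gaussian sphere of radius r = 0.027 m (r < R).
Only the charge within r is enclosed: Q_enc = Q·(r/R)³ = (-33.3 μC)·(0.027 m/0.0732 m)³ = -1.671e-6 C.
By Gauss's law, ∮E·dA = E·4πr² = Q_enc/ε₀.
E = k|Q_enc|/r² = (8.99×10^9)(1.671e-6)/(0.027)² = 2.06×10^7 N/C.

2.06×10^7 N/C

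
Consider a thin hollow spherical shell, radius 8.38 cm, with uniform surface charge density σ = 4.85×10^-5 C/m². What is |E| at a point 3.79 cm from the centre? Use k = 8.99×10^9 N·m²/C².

E = 0

Symmetry ⇒ E = E(r) r̂. Gaussian sphere of radius r = 3.79 cm (inside the shell, r < 8.38 cm).
All the charge is outside the Gaussian surface: Q_enc = 0, hence E = 0 everywhere inside the shell.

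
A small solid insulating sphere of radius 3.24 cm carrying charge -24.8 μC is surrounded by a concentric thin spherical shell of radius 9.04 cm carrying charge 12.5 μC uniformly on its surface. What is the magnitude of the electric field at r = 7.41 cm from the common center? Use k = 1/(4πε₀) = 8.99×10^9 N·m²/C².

E = 4.06×10^7 N/C

Symmetry ⇒ E = E(r) r̂. Gaussian sphere of radius r = 7.41 cm (between the bodies, 3.24 cm < r < 9.04 cm).
Only the inner charge is enclosed; the outer shell contributes nothing inside itself. Q_enc = -24.8 μC = -2.48×10^-5 C.
By Gauss's law, ∮E·dA = E·4πr² = Q_enc/ε₀.
E = k|Q_enc|/r² = (8.99×10^9)(2.48×10^-5)/(0.0741)² = 4.06×10^7 N/C.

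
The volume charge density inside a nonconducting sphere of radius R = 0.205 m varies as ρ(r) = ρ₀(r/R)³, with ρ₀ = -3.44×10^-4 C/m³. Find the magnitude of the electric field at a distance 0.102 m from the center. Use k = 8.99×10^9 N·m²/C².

E ≈ 8.14×10^4 N/C

By spherical symmetry E is radial; choose a Gaussian sphere of radius r = 0.102 m (r < R).
Q_enc = ∫₀^r ρ(r')·4πr'² dr' = (4πρ₀/R³) ∫₀^r r'^5 dr' = 4πρ₀ r^6/(6·R³) = -9.418×10^-8 C.
By Gauss's law, ∮E·dA = E·4πr² = Q_enc/ε₀.
E = k|Q_enc|/r² = (8.99×10^9)(9.418×10^-8)/(0.102)² = 8.14×10^4 N/C.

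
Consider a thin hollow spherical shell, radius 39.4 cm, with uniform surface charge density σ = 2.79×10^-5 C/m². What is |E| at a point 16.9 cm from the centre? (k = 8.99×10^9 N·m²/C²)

E = 0 (no enclosed charge)

Symmetry ⇒ E = E(r) r̂. Gaussian sphere of radius r = 16.9 cm (inside the shell, r < 39.4 cm).
All the charge is outside the Gaussian surface: Q_enc = 0, hence E = 0 everywhere inside the shell.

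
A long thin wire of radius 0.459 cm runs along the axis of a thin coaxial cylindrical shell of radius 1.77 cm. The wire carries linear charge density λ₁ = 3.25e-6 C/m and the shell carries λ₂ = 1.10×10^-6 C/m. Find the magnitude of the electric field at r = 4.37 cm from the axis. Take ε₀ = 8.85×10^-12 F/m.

Choose a coaxial cylinder of radius r = 4.37 cm (arbitrary length L) as the Gaussian surface (r > 1.77 cm, enclosing both).
λ_enc = λ₁ + λ₂ = (3.25×10^-6) + (1.10×10^-6) = 4.35×10^-6 C/m.
Since E is radial and uniform over the curved surface, Φ = E·2πrL = Q_enc/ε₀ = λ_enc L/ε₀.
E = |λ_enc|/(2πε₀r) = (4.35e-6)/(2π·8.85×10^-12·0.0437) = 1.79×10^6 N/C.

E = 1.79×10^6 N/C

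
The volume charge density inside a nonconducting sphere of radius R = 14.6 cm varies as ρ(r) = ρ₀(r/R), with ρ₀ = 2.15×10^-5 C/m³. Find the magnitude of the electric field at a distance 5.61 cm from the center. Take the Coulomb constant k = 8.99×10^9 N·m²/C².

Take a concentric spherical Gaussian surface of radius r = 5.61 cm (r < R).
Q_enc = ∫₀^r ρ(r')·4πr'² dr' = (4πρ₀/R) ∫₀^r r'^3 dr' = 4πρ₀ r^4/(4·R) = 4.582×10^-9 C.
By Gauss's law, ∮E·dA = E·4πr² = Q_enc/ε₀.
E = k|Q_enc|/r² = (8.99×10^9)(4.582e-9)/(0.0561)² = 1.31×10^4 N/C.

1.31×10^4 V/m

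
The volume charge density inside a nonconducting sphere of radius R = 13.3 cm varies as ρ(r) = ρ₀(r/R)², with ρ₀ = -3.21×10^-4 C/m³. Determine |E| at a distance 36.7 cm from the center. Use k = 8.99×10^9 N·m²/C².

E ≈ 1.27e5 N/C

Symmetry ⇒ E = E(r) r̂. Gaussian sphere of radius r = 36.7 cm (r > R, all charge enclosed).
Q_enc = 4π ∫₀^R ρ₀(r'/R)^2 r'² dr' = 4πρ₀R³/5 = -1.898e-6 C.
Gauss's law: E·4πr² = Q_enc/ε₀.
E = k|Q_enc|/r² = (8.99×10^9)(1.898×10^-6)/(0.367)² = 1.27×10^5 N/C.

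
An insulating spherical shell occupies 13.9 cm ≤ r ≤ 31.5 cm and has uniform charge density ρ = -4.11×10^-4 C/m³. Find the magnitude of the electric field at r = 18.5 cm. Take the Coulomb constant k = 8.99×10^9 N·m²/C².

E ≈ 1.65e6 N/C

Take a concentric spherical Gaussian surface of radius r = 18.5 cm (within the shell material, 13.9 cm < r < 31.5 cm).
Enclosed charge is the volume from a to r: Q_enc = (4π/3)ρ(r³ − a³) = -6.277×10^-6 C.
Applying ∮E·dA = Q_enc/ε₀ with Φ = E(4πr²):
E = k|Q_enc|/r² = (8.99×10^9)(6.277×10^-6)/(0.185)² = 1.65×10^6 N/C.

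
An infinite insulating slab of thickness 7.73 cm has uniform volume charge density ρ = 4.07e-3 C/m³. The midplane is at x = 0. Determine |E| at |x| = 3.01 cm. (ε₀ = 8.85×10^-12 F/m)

By symmetry E is perpendicular to the slab. A Gaussian pillbox from −3.01 cm to +3.01 cm (face area A) lies entirely within the slab.
Q_enc = ρ·(2x)·A and flux = 2EA, so 2EA = 2ρxA/ε₀ ⇒ E = |ρ|x/ε₀.
E = (4.07×10^-3)(0.0301)/(8.85×10^-12) = 1.38e7 N/C.

E = 1.38e7 N/C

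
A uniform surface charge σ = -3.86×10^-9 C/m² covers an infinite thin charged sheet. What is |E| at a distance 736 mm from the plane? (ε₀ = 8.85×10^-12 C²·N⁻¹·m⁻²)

|E| ≈ 218 N/C

By planar symmetry E is perpendicular to the sheet and uniform; use a Gaussian pillbox with flat faces of area A on each side of the sheet.
Flux Φ = 2EA and Q_enc = σA, so 2EA = σA/ε₀ ⇒ E = |σ|/(2ε₀), independent of distance.
E = |σ|/(2ε₀) = (3.86×10^-9)/(2·8.85×10^-12) = 218 N/C.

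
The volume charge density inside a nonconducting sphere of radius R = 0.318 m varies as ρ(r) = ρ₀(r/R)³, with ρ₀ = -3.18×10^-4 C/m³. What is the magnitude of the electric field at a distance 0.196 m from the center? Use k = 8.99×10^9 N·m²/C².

E = 2.75×10^5 N/C

By spherical symmetry E is radial; choose a Gaussian sphere of radius r = 0.196 m (r < R).
Integrate the density: Q_enc = 4π ∫₀^r ρ₀(r'/R)^3 r'² dr' = 4πρ₀ r^6/(6·R³) = -1.174×10^-6 C.
Gauss's law: E·4πr² = Q_enc/ε₀.
E = k|Q_enc|/r² = (8.99×10^9)(1.174×10^-6)/(0.196)² = 2.75×10^5 N/C.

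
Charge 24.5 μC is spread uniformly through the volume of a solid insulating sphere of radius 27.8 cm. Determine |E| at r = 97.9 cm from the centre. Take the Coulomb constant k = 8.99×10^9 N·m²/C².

Use a concentric Gaussian sphere at r = 97.9 cm (r > R, so the entire charge is enclosed).
Q_enc = 24.5 μC = 2.45e-5 C.
By Gauss's law, ∮E·dA = E·4πr² = Q_enc/ε₀.
E = k|Q_enc|/r² = (8.99×10^9)(2.45×10^-5)/(0.979)² = 2.30e5 N/C.

|E| = 2.30e5 N/C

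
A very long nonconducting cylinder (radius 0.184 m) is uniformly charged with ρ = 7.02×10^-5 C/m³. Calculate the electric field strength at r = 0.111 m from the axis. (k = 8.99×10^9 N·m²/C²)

E = 4.40×10^5 N/C

Choose a coaxial cylinder of radius r = 0.111 m (arbitrary length L) as the Gaussian surface (r < R).
Enclosed charge per unit length: λ_enc = ρ·πr² = (7.02×10^-5)π(0.111)² = 2.717e-6 C/m.
Since E is radial and uniform over the curved surface, Φ = E·2πrL = Q_enc/ε₀ = λ_enc L/ε₀.
E = 2k|λ_enc|/r = 2(8.99×10^9)(2.717×10^-6)/(0.111) = 4.40e5 N/C.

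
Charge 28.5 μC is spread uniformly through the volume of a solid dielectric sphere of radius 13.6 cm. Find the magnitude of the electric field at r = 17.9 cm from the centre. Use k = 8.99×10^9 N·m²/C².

Take a concentric spherical Gaussian surface of radius r = 17.9 cm (r > R, so the entire charge is enclosed).
Q_enc = 28.5 μC = 2.85×10^-5 C.
Since E is radial and uniform over the Gaussian sphere, Φ = E·4πr² = Q_enc/ε₀.
E = k|Q_enc|/r² = (8.99×10^9)(2.85×10^-5)/(0.179)² = 8.00e6 N/C.

E = 8.00×10^6 V/m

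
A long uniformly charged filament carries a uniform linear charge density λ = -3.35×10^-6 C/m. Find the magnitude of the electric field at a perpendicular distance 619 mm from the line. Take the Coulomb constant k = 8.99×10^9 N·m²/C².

Take a coaxial cylindrical Gaussian surface of radius r = 619 mm and length L.
Q_enc = λL, so λ_enc = -3.35×10^-6 C/m.
By Gauss's law (flux through the curved wall only), E·2πrL = λ_enc L/ε₀.
E = 2k|λ_enc|/r = 2(8.99×10^9)(3.35e-6)/(0.619) = 9.73×10^4 N/C.

|E| ≈ 9.73×10^4 N/C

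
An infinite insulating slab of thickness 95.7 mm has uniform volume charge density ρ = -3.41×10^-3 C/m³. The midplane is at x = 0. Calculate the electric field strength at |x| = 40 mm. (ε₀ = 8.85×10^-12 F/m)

E = 1.54e7 V/m

By symmetry E is perpendicular to the slab. A Gaussian pillbox from −40 mm to +40 mm (face area A) lies entirely within the slab.
Q_enc = ρ·(2x)·A and flux = 2EA, so 2EA = 2ρxA/ε₀ ⇒ E = |ρ|x/ε₀.
E = (3.41e-3)(0.04)/(8.85×10^-12) = 1.54×10^7 N/C.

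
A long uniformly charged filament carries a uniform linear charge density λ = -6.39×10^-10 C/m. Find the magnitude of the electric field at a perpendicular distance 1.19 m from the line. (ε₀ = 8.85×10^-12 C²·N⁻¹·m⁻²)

Take a coaxial cylindrical Gaussian surface of radius r = 1.19 m and length L.
Q_enc = λL, so λ_enc = -6.39×10^-10 C/m.
Applying ∮E·dA = Q_enc/ε₀ with the end caps contributing no flux:
E = |λ_enc|/(2πε₀r) = (6.39×10^-10)/(2π·8.85×10^-12·1.19) = 9.66 N/C.

|E| = 9.66 N/C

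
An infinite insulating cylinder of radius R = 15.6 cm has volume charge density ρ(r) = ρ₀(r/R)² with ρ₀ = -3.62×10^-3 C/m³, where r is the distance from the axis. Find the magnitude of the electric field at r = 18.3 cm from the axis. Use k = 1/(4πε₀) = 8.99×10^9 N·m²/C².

|E| = 1.36e7 N/C

Coaxial Gaussian cylinder, radius r = 18.3 cm, length L (r > R, full charge per length enclosed).
λ_enc = 2π ∫₀^R ρ₀(r'/R)^2 r' dr' = 2πρ₀R²/4 = -1.384e-4 C/m.
Since E is radial and uniform over the curved surface, Φ = E·2πrL = Q_enc/ε₀ = λ_enc L/ε₀.
E = 2k|λ_enc|/r = 2(8.99×10^9)(1.384×10^-4)/(0.183) = 1.36e7 N/C.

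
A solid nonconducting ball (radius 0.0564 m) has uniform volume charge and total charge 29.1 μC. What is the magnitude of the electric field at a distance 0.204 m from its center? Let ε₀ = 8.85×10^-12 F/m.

E = 6.29×10^6 N/C

Take a concentric spherical Gaussian surface of radius r = 0.204 m (r > R, so the entire charge is enclosed).
Q_enc = 29.1 μC = 2.91×10^-5 C.
Gauss's law: E·4πr² = Q_enc/ε₀.
E = |Q_enc|/(4πε₀r²) = (2.91×10^-5)/(4π·8.85×10^-12·(0.204)²) = 6.29×10^6 N/C.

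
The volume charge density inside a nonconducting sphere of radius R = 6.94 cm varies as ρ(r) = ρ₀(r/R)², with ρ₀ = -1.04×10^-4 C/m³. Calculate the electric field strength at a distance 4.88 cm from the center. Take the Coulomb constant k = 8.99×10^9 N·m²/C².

E = 5.67e4 N/C

By spherical symmetry E is radial; choose a Gaussian sphere of radius r = 4.88 cm (r < R).
Q_enc = ∫₀^r ρ(r')·4πr'² dr' = (4πρ₀/R²) ∫₀^r r'^4 dr' = 4πρ₀ r^5/(5·R²) = -1.502×10^-8 C.
By Gauss's law, ∮E·dA = E·4πr² = Q_enc/ε₀.
E = k|Q_enc|/r² = (8.99×10^9)(1.502×10^-8)/(0.0488)² = 5.67×10^4 N/C.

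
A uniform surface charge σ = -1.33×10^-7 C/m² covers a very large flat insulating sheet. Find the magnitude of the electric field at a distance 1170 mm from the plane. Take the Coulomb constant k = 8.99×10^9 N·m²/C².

Choose a cylindrical pillbox piercing the sheet, end faces (area A) parallel to it.
Flux Φ = 2EA and Q_enc = σA, so 2EA = σA/ε₀ ⇒ E = |σ|/(2ε₀), independent of distance.
E = 2πk|σ| = 2π(8.99×10^9)(1.33×10^-7) = 7.51×10^3 N/C.

|E| = 7.51e3 N/C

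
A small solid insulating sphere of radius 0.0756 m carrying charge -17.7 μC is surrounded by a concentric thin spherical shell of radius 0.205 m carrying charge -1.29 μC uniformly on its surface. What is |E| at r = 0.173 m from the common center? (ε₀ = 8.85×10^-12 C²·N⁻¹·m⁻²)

E = 5.32×10^6 N/C

Take a concentric spherical Gaussian surface of radius r = 0.173 m (between the bodies, 0.0756 m < r < 0.205 m).
The shell at 0.205 m lies outside the Gaussian surface, so Q_enc = -17.7 μC = -1.77×10^-5 C.
Since E is radial and uniform over the Gaussian sphere, Φ = E·4πr² = Q_enc/ε₀.
E = |Q_enc|/(4πε₀r²) = (1.77e-5)/(4π·8.85×10^-12·(0.173)²) = 5.32×10^6 N/C.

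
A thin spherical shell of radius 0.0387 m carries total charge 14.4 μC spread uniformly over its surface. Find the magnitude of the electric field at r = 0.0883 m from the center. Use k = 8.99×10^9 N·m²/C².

By spherical symmetry E is radial; choose a Gaussian sphere of radius r = 0.0883 m (r > 0.0387 m).
The entire shell is enclosed: Q_enc = 1.44e-5 C.
Gauss's law: E·4πr² = Q_enc/ε₀.
E = k|Q_enc|/r² = (8.99×10^9)(1.44e-5)/(0.0883)² = 1.66e7 N/C.

|E| ≈ 1.66×10^7 N/C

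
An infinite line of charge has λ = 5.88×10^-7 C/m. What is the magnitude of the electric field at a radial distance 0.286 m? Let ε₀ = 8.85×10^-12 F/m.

|E| ≈ 3.70e4 N/C

Choose a coaxial cylinder of radius r = 0.286 m (arbitrary length L) as the Gaussian surface.
Q_enc = λL, so λ_enc = 5.88×10^-7 C/m.
Applying ∮E·dA = Q_enc/ε₀ with the end caps contributing no flux:
E = |λ_enc|/(2πε₀r) = (5.88×10^-7)/(2π·8.85×10^-12·0.286) = 3.70e4 N/C.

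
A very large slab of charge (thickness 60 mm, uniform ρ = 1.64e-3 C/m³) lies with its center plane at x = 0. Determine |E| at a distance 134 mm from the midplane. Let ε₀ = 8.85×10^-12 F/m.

The point |x| = 134 mm lies outside the slab (half-thickness 0.03 m). A symmetric pillbox spanning the full slab encloses Q_enc = ρ·d·A.
Flux = 2EA ⇒ E = |ρ|d/(2ε₀), independent of distance outside.
E = (1.64e-3)(0.06)/(2·8.85×10^-12) = 5.56×10^6 N/C.

5.56×10^6 V/m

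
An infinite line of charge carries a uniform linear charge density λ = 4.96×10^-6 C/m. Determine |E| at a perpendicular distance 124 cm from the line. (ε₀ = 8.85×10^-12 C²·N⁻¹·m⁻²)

E ≈ 7.19×10^4 N/C

Choose a coaxial cylinder of radius r = 124 cm (arbitrary length L) as the Gaussian surface.
Q_enc = λL, so λ_enc = 4.96×10^-6 C/m.
Since E is radial and uniform over the curved surface, Φ = E·2πrL = Q_enc/ε₀ = λ_enc L/ε₀.
E = |λ_enc|/(2πε₀r) = (4.96×10^-6)/(2π·8.85×10^-12·1.24) = 7.19e4 N/C.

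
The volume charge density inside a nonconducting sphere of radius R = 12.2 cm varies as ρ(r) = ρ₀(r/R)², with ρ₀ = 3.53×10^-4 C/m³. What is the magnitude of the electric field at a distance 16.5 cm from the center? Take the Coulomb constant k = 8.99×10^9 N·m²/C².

|E| ≈ 5.32×10^5 V/m

Take a concentric spherical Gaussian surface of radius r = 16.5 cm (r > R, all charge enclosed).
Q_enc = 4π ∫₀^R ρ₀(r'/R)^2 r'² dr' = 4πρ₀R³/5 = 1.611e-6 C.
Applying ∮E·dA = Q_enc/ε₀ with Φ = E(4πr²):
E = k|Q_enc|/r² = (8.99×10^9)(1.611e-6)/(0.165)² = 5.32×10^5 N/C.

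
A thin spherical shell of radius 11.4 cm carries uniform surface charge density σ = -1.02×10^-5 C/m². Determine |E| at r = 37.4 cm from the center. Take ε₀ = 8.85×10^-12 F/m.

E ≈ 1.07×10^5 V/m

Take a concentric spherical Gaussian surface of radius r = 37.4 cm (r > 11.4 cm).
The entire shell is enclosed: Q_enc = σ·4πR² = (-1.02e-5)·4π·(0.114)² = -1.666e-6 C.
Applying ∮E·dA = Q_enc/ε₀ with Φ = E(4πr²):
E = |Q_enc|/(4πε₀r²) = (1.666e-6)/(4π·8.85×10^-12·(0.374)²) = 1.07×10^5 N/C.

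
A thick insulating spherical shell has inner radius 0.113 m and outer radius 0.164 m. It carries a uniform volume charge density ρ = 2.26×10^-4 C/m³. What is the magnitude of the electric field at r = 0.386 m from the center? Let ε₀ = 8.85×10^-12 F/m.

Symmetry ⇒ E = E(r) r̂. Gaussian sphere of radius r = 0.386 m (r > 0.164 m, enclosing the whole shell).
Q_enc = ρ·(4π/3)(b³ − a³) = (2.26e-4)·(4π/3)·((0.164)³ − (0.113)³) = 2.81×10^-6 C.
Gauss's law: E·4πr² = Q_enc/ε₀.
E = |Q_enc|/(4πε₀r²) = (2.81×10^-6)/(4π·8.85×10^-12·(0.386)²) = 1.70×10^5 N/C.

|E| ≈ 1.70×10^5 N/C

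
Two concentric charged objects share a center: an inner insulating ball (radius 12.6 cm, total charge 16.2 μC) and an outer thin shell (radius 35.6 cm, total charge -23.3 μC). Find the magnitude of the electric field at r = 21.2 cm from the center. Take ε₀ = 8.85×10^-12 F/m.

Symmetry ⇒ E = E(r) r̂. Gaussian sphere of radius r = 21.2 cm (between the bodies, 12.6 cm < r < 35.6 cm).
The shell at 35.6 cm lies outside the Gaussian surface, so Q_enc = 16.2 μC = 1.62×10^-5 C.
Since E is radial and uniform over the Gaussian sphere, Φ = E·4πr² = Q_enc/ε₀.
E = |Q_enc|/(4πε₀r²) = (1.62e-5)/(4π·8.85×10^-12·(0.212)²) = 3.24e6 N/C.

E = 3.24×10^6 N/C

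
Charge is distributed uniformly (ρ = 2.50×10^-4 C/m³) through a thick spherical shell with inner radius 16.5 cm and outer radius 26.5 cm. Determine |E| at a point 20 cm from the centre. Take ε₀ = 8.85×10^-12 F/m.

E ≈ 8.26e5 N/C

By spherical symmetry E is radial; choose a Gaussian sphere of radius r = 20 cm (within the shell material, 16.5 cm < r < 26.5 cm).
Only the shell between 16.5 cm and r is enclosed: Q_enc = ρ·(4π/3)(r³ − a³) = (2.50×10^-4)·(4π/3)·((0.2)³ − (0.165)³) = 3.673×10^-6 C.
Gauss's law: E·4πr² = Q_enc/ε₀.
E = |Q_enc|/(4πε₀r²) = (3.673e-6)/(4π·8.85×10^-12·(0.2)²) = 8.26×10^5 N/C.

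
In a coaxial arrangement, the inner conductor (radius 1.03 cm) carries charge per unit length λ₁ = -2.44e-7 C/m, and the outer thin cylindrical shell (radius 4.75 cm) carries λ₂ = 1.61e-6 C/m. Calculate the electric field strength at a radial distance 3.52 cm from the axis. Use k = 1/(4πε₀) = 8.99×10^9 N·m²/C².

1.25×10^5 N/C

By cylindrical symmetry E is radial; use a coaxial Gaussian cylinder of radius 3.52 cm and length L (between the conductors, 1.03 cm < r < 4.75 cm).
The shell at 4.75 cm lies outside the Gaussian surface, so λ_enc = λ₁ = -2.44×10^-7 C/m.
By Gauss's law (flux through the curved wall only), E·2πrL = λ_enc L/ε₀.
E = 2k|λ_enc|/r = 2(8.99×10^9)(2.44×10^-7)/(0.0352) = 1.25×10^5 N/C.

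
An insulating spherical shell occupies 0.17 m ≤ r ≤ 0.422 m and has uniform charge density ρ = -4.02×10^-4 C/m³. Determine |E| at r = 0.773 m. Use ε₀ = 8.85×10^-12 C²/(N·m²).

Take a concentric spherical Gaussian surface of radius r = 0.773 m (r > 0.422 m, enclosing the whole shell).
Q_enc = ρ·(4π/3)(b³ − a³) = (-4.02×10^-4)·(4π/3)·((0.422)³ − (0.17)³) = -1.183e-4 C.
Applying ∮E·dA = Q_enc/ε₀ with Φ = E(4πr²):
E = |Q_enc|/(4πε₀r²) = (1.183×10^-4)/(4π·8.85×10^-12·(0.773)²) = 1.78e6 N/C.

E = 1.78×10^6 N/C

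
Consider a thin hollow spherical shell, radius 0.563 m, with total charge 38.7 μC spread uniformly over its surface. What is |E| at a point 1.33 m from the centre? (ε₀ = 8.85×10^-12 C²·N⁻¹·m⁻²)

Symmetry ⇒ E = E(r) r̂. Gaussian sphere of radius r = 1.33 m (r > 0.563 m).
The entire shell is enclosed: Q_enc = 3.87×10^-5 C.
Gauss's law: E·4πr² = Q_enc/ε₀.
E = |Q_enc|/(4πε₀r²) = (3.87×10^-5)/(4π·8.85×10^-12·(1.33)²) = 1.97×10^5 N/C.

|E| = 1.97×10^5 N/C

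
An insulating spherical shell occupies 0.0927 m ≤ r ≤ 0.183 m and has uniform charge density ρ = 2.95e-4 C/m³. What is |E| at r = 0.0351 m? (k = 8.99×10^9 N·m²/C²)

|E| = 0 N/C

Take a concentric spherical Gaussian surface of radius r = 0.0351 m (r < 0.0927 m, inside the empty cavity).
No charge is enclosed, so by Gauss's law E·4πr² = 0 ⇒ E = 0.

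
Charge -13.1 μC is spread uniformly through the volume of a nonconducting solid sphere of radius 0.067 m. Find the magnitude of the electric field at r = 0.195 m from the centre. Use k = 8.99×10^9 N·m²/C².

3.10e6 N/C

By spherical symmetry E is radial; choose a Gaussian sphere of radius r = 0.195 m (r > R, so the entire charge is enclosed).
Q_enc = -13.1 μC = -1.31×10^-5 C.
Since E is radial and uniform over the Gaussian sphere, Φ = E·4πr² = Q_enc/ε₀.
E = k|Q_enc|/r² = (8.99×10^9)(1.31×10^-5)/(0.195)² = 3.10e6 N/C.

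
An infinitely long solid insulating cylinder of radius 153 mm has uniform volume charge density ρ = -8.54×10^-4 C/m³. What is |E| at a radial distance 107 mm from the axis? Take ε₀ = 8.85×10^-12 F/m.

Coaxial Gaussian cylinder, radius r = 107 mm, length L (r < R).
Charge inside radius r per length L is ρ·πr²·L, so λ_enc = ρπr² = -3.072×10^-5 C/m.
Since E is radial and uniform over the curved surface, Φ = E·2πrL = Q_enc/ε₀ = λ_enc L/ε₀.
E = |λ_enc|/(2πε₀r) = (3.072e-5)/(2π·8.85×10^-12·0.107) = 5.16×10^6 N/C.

E ≈ 5.16×10^6 V/m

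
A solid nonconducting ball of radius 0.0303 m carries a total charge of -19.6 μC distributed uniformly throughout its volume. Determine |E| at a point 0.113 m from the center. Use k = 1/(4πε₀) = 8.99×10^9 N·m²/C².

Take a concentric spherical Gaussian surface of radius r = 0.113 m (r > R, so the entire charge is enclosed).
Q_enc = -19.6 μC = -1.96×10^-5 C.
Gauss's law: E·4πr² = Q_enc/ε₀.
E = k|Q_enc|/r² = (8.99×10^9)(1.96×10^-5)/(0.113)² = 1.38×10^7 N/C.

E ≈ 1.38e7 V/m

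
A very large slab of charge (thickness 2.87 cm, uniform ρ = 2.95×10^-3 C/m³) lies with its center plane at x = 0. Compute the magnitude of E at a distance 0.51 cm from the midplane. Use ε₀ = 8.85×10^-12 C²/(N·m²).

1.70e6 N/C

By symmetry E is perpendicular to the slab. A Gaussian pillbox from −0.51 cm to +0.51 cm (face area A) lies entirely within the slab.
Q_enc = ρ·(2x)·A and flux = 2EA, so 2EA = 2ρxA/ε₀ ⇒ E = |ρ|x/ε₀.
E = (2.95×10^-3)(0.0051)/(8.85×10^-12) = 1.70×10^6 N/C.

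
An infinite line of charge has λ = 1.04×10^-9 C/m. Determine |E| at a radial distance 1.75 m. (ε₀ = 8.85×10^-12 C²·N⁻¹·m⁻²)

Choose a coaxial cylinder of radius r = 1.75 m (arbitrary length L) as the Gaussian surface.
Q_enc = λL, so λ_enc = 1.04×10^-9 C/m.
By Gauss's law (flux through the curved wall only), E·2πrL = λ_enc L/ε₀.
E = |λ_enc|/(2πε₀r) = (1.04×10^-9)/(2π·8.85×10^-12·1.75) = 10.7 N/C.

|E| ≈ 10.7 N/C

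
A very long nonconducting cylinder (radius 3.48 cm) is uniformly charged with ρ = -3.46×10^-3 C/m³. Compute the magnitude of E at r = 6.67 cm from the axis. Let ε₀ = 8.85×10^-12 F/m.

Coaxial Gaussian cylinder, radius r = 6.67 cm, length L (r > 3.48 cm, full cross-section enclosed).
λ_enc = ρ·πR² = (-3.46×10^-3)π(0.0348)² = -1.316×10^-5 C/m.
Applying ∮E·dA = Q_enc/ε₀ with the end caps contributing no flux:
E = |λ_enc|/(2πε₀r) = (1.316×10^-5)/(2π·8.85×10^-12·0.0667) = 3.55×10^6 N/C.

|E| = 3.55×10^6 N/C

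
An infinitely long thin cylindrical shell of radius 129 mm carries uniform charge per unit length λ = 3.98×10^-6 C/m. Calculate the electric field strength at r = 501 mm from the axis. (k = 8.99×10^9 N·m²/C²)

E = 1.43×10^5 N/C

Choose a coaxial cylinder of radius r = 501 mm (arbitrary length L) as the Gaussian surface (r > 129 mm).
The full line charge is enclosed: λ_enc = 3.98×10^-6 C/m.
Applying ∮E·dA = Q_enc/ε₀ with the end caps contributing no flux:
E = 2k|λ_enc|/r = 2(8.99×10^9)(3.98×10^-6)/(0.501) = 1.43e5 N/C.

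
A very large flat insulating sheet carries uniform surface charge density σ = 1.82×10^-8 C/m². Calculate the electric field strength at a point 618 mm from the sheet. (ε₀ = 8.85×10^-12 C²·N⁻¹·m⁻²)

Choose a cylindrical pillbox piercing the sheet, end faces (area A) parallel to it.
Flux Φ = 2EA and Q_enc = σA, so 2EA = σA/ε₀ ⇒ E = |σ|/(2ε₀), independent of distance.
E = |σ|/(2ε₀) = (1.82×10^-8)/(2·8.85×10^-12) = 1.03×10^3 N/C.

E ≈ 1.03×10^3 N/C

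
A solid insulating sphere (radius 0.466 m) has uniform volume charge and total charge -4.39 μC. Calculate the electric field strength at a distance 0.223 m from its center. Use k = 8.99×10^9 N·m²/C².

|E| = 8.70e4 V/m

Take a concentric spherical Gaussian surface of radius r = 0.223 m (r < R).
Only the charge within r is enclosed: Q_enc = Q·(r/R)³ = (-4.39 μC)·(0.223 m/0.466 m)³ = -4.811×10^-7 C.
Since E is radial and uniform over the Gaussian sphere, Φ = E·4πr² = Q_enc/ε₀.
E = k|Q_enc|/r² = (8.99×10^9)(4.811×10^-7)/(0.223)² = 8.70e4 N/C.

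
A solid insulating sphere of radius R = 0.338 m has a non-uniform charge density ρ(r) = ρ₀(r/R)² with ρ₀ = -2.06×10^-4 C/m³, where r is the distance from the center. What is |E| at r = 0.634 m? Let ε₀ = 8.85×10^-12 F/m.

|E| ≈ 4.47×10^5 V/m

Symmetry ⇒ E = E(r) r̂. Gaussian sphere of radius r = 0.634 m (r > R, all charge enclosed).
Q_enc = 4π ∫₀^R ρ₀(r'/R)^2 r'² dr' = 4πρ₀R³/5 = -1.999×10^-5 C.
Gauss's law: E·4πr² = Q_enc/ε₀.
E = |Q_enc|/(4πε₀r²) = (1.999×10^-5)/(4π·8.85×10^-12·(0.634)²) = 4.47e5 N/C.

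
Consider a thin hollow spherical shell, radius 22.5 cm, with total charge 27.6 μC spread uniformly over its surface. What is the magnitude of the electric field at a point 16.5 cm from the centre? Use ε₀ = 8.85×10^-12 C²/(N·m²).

E = 0

By spherical symmetry E is radial; choose a Gaussian sphere of radius r = 16.5 cm (inside the shell, r < 22.5 cm).
All the charge is outside the Gaussian surface: Q_enc = 0, hence E = 0 everywhere inside the shell.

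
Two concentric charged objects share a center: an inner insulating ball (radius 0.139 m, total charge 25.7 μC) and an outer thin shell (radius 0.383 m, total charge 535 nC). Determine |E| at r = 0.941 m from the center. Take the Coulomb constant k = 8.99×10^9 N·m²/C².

Use a concentric Gaussian sphere at r = 0.941 m (r > 0.383 m, enclosing both).
Q_enc = (25.7 μC) + (535 nC) = 2.623×10^-5 C.
Gauss's law: E·4πr² = Q_enc/ε₀.
E = k|Q_enc|/r² = (8.99×10^9)(2.623e-5)/(0.941)² = 2.66×10^5 N/C.

|E| ≈ 2.66×10^5 N/C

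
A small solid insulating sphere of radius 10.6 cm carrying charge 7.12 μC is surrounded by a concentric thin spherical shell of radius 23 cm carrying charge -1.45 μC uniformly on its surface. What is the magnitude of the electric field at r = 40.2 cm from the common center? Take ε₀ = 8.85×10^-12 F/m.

Take a concentric spherical Gaussian surface of radius r = 40.2 cm (r > 23 cm, enclosing both).
Q_enc = (7.12 μC) + (-1.45 μC) = 5.67e-6 C.
Applying ∮E·dA = Q_enc/ε₀ with Φ = E(4πr²):
E = |Q_enc|/(4πε₀r²) = (5.67×10^-6)/(4π·8.85×10^-12·(0.402)²) = 3.15×10^5 N/C.

|E| ≈ 3.15e5 N/C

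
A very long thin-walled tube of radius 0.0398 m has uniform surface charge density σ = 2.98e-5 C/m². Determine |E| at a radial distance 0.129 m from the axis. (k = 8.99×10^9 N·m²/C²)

E = 1.04e6 V/m

Take a coaxial cylindrical Gaussian surface of radius r = 0.129 m and length L (r > 0.0398 m).
The whole shell is enclosed: λ_enc = σ·2πR = (2.98e-5)·2π·(0.0398) = 7.452×10^-6 C/m.
Since E is radial and uniform over the curved surface, Φ = E·2πrL = Q_enc/ε₀ = λ_enc L/ε₀.
E = 2k|λ_enc|/r = 2(8.99×10^9)(7.452×10^-6)/(0.129) = 1.04e6 N/C.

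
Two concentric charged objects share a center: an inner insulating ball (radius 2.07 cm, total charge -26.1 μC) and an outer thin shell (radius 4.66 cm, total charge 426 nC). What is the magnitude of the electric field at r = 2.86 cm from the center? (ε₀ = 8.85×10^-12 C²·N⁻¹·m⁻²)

|E| ≈ 2.87×10^8 N/C

Use a concentric Gaussian sphere at r = 2.86 cm (between the bodies, 2.07 cm < r < 4.66 cm).
Only the inner charge is enclosed; the outer shell contributes nothing inside itself. Q_enc = -26.1 μC = -2.61×10^-5 C.
By Gauss's law, ∮E·dA = E·4πr² = Q_enc/ε₀.
E = |Q_enc|/(4πε₀r²) = (2.61×10^-5)/(4π·8.85×10^-12·(0.0286)²) = 2.87×10^8 N/C.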